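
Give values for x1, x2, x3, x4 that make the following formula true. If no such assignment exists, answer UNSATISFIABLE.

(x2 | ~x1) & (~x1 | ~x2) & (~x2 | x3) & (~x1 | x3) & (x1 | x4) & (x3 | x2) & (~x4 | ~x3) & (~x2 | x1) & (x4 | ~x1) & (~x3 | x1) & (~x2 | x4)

UNSATISFIABLE

Case x2 = 1:
(~x1) alone gives x1 = 0.
But (x1) is also a unit clause — contradiction.
Undo x2 and try x2 = 0.
(~x1) alone gives x1 = 0.
(x4) alone gives x4 = 1.
(x3) alone gives x3 = 1.
But (~x3) is also a unit clause — contradiction.
Both values of x2 lead to a conflict.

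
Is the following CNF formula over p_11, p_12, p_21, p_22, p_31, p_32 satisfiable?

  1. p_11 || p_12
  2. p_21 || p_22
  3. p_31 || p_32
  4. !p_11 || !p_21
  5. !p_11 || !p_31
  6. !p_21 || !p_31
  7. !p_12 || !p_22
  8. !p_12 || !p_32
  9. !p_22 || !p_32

Try p_11 = true.
Unit clause (!p_21) forces p_21 = false.
Unit clause (p_22) forces p_22 = true.
Unit clause (!p_31) forces p_31 = false.
Unit clause (p_32) forces p_32 = true.
Now (!p_32) is unsatisfied and unit — conflict.
So p_11 must be the other value — set p_11 = false.
Unit clause (p_12) forces p_12 = true.
Unit clause (!p_22) forces p_22 = false.
Unit clause (p_21) forces p_21 = true.
Unit clause (!p_31) forces p_31 = false.
Unit clause (p_32) forces p_32 = true.
Now (!p_32) is unsatisfied and unit — conflict.
Neither p_11 = true nor p_11 = false works.
No assignment satisfies every clause.

No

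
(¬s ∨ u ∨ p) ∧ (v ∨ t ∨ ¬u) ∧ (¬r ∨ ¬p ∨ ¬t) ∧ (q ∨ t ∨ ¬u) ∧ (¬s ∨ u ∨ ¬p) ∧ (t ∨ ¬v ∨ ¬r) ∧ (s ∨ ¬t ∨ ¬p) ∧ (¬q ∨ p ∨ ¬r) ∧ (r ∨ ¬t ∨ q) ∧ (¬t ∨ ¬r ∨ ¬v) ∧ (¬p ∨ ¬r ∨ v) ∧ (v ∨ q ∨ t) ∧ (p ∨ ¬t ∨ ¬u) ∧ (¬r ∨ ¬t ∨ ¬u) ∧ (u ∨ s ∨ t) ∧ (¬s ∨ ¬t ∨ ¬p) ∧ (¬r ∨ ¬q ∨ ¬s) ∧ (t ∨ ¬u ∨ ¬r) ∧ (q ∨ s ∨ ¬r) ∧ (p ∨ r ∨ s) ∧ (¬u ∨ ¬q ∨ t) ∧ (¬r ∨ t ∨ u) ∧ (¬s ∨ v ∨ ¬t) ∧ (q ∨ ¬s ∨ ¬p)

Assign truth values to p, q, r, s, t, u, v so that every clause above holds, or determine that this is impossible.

UNSATISFIABLE

Branch on s: set s = False.
Branch on t: set t = False.
The clause (u) is unit, so u = True.
The clause (v) is unit, so v = True.
The clause (q) is unit, so q = True.
Now (¬q) is unsatisfied and unit — conflict.
Backtrack on t: now try t = True.
The clause (¬p) is unit, so p = False.
The clause (¬u) is unit, so u = False.
The clause (r) is unit, so r = True.
The clause (¬q) is unit, so q = False.
Now (q) is unsatisfied and unit — conflict.
Neither t = True nor t = False works.
Backtrack on s: now try s = True.
Branch on u: set u = True.
Branch on v: set v = True.
Branch on q: set q = True.
The clause (¬r) is unit, so r = False.
The clause (t) is unit, so t = True.
The clause (p) is unit, so p = True.
Now (¬p) is unsatisfied and unit — conflict.
Backtrack on q: now try q = False.
The clause (t) is unit, so t = True.
The clause (r) is unit, so r = True.
Now (¬r) is unsatisfied and unit — conflict.
Neither q = True nor q = False works.
Backtrack on v: now try v = False.
The clause (t) is unit, so t = True.
Now (¬t) is unsatisfied and unit — conflict.
Neither v = True nor v = False works.
Backtrack on u: now try u = False.
The clause (p) is unit, so p = True.
Now (¬p) is unsatisfied and unit — conflict.
Neither u = True nor u = False works.
Neither s = True nor s = False works.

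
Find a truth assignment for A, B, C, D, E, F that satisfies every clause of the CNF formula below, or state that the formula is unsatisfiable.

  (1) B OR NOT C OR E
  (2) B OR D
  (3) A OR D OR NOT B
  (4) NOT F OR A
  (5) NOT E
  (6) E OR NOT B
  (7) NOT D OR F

The clause (NOT E) is unit, so E = false.
The clause (NOT B) is unit, so B = false.
The clause (NOT C) is unit, so C = false.
The clause (D) is unit, so D = true.
The clause (F) is unit, so F = true.
The clause (A) is unit, so A = true.
This assignment satisfies each clause.

A=true, B=false, C=false, D=true, E=false, F=true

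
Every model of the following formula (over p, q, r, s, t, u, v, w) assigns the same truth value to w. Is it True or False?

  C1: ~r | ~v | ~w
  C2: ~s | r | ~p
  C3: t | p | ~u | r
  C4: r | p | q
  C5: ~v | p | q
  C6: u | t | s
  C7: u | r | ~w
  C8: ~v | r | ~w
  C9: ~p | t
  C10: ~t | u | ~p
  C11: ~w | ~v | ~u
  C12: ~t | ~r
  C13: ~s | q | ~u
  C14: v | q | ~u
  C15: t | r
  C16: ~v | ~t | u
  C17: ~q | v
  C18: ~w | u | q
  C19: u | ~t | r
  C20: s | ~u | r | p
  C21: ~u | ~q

False

Suppose w = 1.
Case r = 0:
The clause (u) is unit, so u = 1.
The clause (~v) is unit, so v = 0.
The clause (q) is unit, so q = 1.
Now (~q) is unsatisfied and unit — conflict.
Backtrack on r: now try r = 1.
The clause (~v) is unit, so v = 0.
The clause (~t) is unit, so t = 0.
The clause (~p) is unit, so p = 0.
The clause (~q) is unit, so q = 0.
The clause (~u) is unit, so u = 0.
Now (u) is unsatisfied and unit — conflict.
Either choice for r ends in contradiction.
So every satisfying assignment has w = False.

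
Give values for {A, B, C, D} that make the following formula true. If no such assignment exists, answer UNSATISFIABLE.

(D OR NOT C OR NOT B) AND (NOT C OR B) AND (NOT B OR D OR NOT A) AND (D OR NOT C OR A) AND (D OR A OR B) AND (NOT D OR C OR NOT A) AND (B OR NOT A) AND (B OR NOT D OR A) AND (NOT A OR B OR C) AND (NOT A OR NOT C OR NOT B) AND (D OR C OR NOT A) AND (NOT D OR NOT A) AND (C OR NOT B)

A=false,  B=true,  C=true,  D=true

Suppose C = true.
From the singleton clause (B), B = true.
From the singleton clause (D), D = true.
From the singleton clause (NOT A), A = false.
Every clause now holds.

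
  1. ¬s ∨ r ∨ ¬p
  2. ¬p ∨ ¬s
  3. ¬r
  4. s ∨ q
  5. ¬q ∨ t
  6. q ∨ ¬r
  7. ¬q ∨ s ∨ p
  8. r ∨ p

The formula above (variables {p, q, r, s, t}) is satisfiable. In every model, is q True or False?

Suppose q = False.
(¬r) alone gives r = False.
(s) alone gives s = True.
(¬p) alone gives p = False.
Now (p) is unsatisfied and unit — conflict.
So every satisfying assignment has q = True.

True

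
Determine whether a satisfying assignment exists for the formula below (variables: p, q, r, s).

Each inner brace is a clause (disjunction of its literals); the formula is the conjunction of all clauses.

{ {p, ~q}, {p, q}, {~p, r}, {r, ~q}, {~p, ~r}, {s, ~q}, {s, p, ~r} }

No

Branch on p: set p = 1.
The clause (r) is unit, so r = 1.
That conflicts with the unit clause (~r).
That branch fails; take p = 0 instead.
The clause (~q) is unit, so q = 0.
That conflicts with the unit clause (q).
Neither p = 1 nor p = 0 works.
No assignment satisfies every clause.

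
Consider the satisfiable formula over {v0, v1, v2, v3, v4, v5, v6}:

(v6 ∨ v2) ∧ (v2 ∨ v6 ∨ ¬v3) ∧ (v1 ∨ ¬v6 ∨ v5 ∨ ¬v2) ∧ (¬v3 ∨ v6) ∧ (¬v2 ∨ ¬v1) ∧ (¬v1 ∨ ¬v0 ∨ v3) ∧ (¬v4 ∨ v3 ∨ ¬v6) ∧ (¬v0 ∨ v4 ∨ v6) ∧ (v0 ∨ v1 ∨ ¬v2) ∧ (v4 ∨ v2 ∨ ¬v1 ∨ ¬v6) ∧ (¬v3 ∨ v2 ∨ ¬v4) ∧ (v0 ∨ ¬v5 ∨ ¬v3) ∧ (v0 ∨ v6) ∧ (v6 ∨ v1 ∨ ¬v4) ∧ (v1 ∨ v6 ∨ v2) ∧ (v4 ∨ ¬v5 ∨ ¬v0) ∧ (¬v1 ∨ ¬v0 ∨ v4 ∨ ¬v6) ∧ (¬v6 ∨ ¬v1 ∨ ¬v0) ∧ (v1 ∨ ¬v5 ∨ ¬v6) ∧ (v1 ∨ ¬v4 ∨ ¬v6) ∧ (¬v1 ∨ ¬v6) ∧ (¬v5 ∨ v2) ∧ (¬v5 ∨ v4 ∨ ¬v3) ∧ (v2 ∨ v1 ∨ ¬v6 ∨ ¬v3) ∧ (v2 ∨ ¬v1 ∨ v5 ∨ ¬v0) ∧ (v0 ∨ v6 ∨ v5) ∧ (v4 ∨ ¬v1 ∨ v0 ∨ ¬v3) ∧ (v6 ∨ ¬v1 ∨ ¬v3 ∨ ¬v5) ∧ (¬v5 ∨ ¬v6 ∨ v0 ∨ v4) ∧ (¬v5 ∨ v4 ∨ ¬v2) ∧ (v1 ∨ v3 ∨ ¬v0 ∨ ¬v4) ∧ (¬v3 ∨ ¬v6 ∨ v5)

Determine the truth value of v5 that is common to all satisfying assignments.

Suppose v5 = True.
(v2) alone gives v2 = True.
(¬v1) alone gives v1 = False.
(v0) alone gives v0 = True.
(v4) alone gives v4 = True.
(v6) alone gives v6 = True.
Now (¬v6) is unsatisfied and unit — conflict.
So every satisfying assignment has v5 = False.

False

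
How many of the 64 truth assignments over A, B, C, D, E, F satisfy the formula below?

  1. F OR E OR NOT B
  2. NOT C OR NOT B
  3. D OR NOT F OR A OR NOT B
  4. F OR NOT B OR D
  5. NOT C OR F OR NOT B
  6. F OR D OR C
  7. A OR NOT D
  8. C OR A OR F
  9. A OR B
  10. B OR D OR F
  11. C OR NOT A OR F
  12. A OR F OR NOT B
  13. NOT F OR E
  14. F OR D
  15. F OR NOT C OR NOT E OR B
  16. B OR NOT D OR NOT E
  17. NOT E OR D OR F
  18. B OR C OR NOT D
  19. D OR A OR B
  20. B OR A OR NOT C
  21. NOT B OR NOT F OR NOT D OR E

There are 2^6 = 64 truth assignments over (A, B, C, D, E, F).
Split on B. With B = true, the clauses containing B are satisfied and NOT B drops from the rest; 2 of the 2^5 = 32 assignments to the other variables satisfy what remains.
With B = false, by the same count on the reduced clause set, 3 assignments work.
(One model: A=T, B=F, C=F, D=F, E=T, F=T.)
Total: 2 + 3 = 5.

5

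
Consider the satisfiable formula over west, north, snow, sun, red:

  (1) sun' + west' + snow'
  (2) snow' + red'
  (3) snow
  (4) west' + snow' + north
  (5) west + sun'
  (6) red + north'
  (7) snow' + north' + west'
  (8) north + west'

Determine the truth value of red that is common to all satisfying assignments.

False

Suppose red = 1.
The clause (snow') is unit, so snow = 0.
Now (snow) is unsatisfied and unit — conflict.
So every satisfying assignment has red = False.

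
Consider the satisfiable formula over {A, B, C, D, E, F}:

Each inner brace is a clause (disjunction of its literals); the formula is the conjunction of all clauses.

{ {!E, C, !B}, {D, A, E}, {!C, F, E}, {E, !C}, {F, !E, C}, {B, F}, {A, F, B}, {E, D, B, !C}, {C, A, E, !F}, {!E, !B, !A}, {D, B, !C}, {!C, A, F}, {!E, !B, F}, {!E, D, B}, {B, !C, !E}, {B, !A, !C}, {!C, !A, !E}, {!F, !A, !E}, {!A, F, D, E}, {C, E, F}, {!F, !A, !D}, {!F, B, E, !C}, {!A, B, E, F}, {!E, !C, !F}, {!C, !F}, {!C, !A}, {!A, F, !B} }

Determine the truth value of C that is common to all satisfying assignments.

Suppose C = true.
Unit clause (E) forces E = true.
Unit clause (B) forces B = true.
Unit clause (!A) forces A = false.
Unit clause (F) forces F = true.
Now (!F) is unsatisfied and unit — conflict.
So every satisfying assignment has C = False.

False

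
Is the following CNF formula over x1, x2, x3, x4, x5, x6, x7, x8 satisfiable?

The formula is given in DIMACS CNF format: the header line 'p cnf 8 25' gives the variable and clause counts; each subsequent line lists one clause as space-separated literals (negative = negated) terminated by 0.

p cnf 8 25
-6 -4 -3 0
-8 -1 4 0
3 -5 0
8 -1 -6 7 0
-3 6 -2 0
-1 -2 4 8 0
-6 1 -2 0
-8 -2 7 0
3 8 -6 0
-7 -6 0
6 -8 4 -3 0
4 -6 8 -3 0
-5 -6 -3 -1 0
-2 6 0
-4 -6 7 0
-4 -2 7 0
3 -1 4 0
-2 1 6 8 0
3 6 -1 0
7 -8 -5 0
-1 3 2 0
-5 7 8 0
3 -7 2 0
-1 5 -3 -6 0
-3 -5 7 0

Branch on x3: set x3 = True.
Branch on x6: set x6 = False.
The clause (¬x2) is unit, so x2 = False.
Branch on x8: set x8 = True.
The clause (x4) is unit, so x4 = True.
Branch on x7: set x7 = False.
The clause (¬x5) is unit, so x5 = False.
No clause remains; x1 is free.
A satisfying assignment: x1 ↦ False,  x2 ↦ False,  x3 ↦ True,  x4 ↦ True,  x5 ↦ False,  x6 ↦ False,  x7 ↦ False,  x8 ↦ True.

Satisfiable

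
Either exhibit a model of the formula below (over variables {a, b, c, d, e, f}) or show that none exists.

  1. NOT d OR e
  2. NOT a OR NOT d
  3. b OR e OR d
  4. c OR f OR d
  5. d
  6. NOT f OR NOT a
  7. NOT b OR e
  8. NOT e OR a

The clause (d) is unit, so d = true.
The clause (e) is unit, so e = true.
The clause (NOT a) is unit, so a = false.
Now (a) is unsatisfied and unit — conflict.

UNSATISFIABLE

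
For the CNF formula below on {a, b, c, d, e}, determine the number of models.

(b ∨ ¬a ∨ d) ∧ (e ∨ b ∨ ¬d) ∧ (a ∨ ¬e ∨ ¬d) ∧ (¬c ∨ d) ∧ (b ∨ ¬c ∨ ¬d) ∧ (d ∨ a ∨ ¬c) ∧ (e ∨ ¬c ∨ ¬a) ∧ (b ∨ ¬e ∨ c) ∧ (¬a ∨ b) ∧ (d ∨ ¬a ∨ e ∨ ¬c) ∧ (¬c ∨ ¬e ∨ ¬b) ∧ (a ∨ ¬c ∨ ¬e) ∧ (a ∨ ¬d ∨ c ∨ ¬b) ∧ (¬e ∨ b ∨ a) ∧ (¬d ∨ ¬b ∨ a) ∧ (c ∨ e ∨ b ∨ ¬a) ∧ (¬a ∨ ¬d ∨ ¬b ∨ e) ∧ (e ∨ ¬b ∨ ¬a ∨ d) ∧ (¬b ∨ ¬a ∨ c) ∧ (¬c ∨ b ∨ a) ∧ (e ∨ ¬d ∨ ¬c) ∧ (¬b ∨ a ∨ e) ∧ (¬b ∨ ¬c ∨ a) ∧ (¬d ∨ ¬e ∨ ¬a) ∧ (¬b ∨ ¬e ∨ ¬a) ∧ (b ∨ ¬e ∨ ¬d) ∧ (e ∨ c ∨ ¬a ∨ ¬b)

There are 2^5 = 32 truth assignments over (a, b, c, d, e).
Split on e. With e = True, the clauses containing e are satisfied and ¬e drops from the rest; 1 of the 2^4 = 16 assignments to the other variables satisfy what remains.
With e = False, by the same count on the reduced clause set, 1 assignment works.
(One model: a=F, b=F, c=F, d=F, e=F.)
Total: 1 + 1 = 2.

2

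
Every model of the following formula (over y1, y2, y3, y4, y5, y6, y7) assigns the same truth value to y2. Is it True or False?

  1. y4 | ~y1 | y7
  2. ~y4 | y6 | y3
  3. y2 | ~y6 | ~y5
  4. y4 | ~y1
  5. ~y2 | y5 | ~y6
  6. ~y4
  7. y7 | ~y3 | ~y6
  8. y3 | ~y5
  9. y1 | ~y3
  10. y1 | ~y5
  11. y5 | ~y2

Suppose y2 = 1.
From the singleton clause (~y4), y4 = 0.
From the singleton clause (~y1), y1 = 0.
From the singleton clause (~y3), y3 = 0.
From the singleton clause (~y5), y5 = 0.
That conflicts with the unit clause (y5).
So every satisfying assignment has y2 = False.

False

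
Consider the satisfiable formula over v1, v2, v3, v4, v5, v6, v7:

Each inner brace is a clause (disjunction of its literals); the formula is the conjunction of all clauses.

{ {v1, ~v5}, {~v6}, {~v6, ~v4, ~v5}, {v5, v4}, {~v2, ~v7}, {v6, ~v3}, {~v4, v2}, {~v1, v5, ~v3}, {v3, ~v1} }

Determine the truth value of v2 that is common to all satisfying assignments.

Suppose v2 = 0.
Unit clause (~v6) forces v6 = 0.
Unit clause (~v3) forces v3 = 0.
Unit clause (~v4) forces v4 = 0.
Unit clause (v5) forces v5 = 1.
Unit clause (v1) forces v1 = 1.
That conflicts with the unit clause (~v1).
So every satisfying assignment has v2 = True.

True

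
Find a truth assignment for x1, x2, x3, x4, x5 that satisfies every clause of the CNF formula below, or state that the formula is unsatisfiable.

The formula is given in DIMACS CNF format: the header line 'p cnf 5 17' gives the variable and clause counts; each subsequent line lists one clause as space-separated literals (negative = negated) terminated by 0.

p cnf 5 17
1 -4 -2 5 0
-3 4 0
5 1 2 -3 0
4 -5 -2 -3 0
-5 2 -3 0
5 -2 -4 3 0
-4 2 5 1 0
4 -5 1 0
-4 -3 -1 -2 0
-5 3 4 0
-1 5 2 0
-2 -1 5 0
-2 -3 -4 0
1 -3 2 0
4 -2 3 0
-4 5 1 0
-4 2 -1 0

x1 ↦ False; x2 ↦ True; x3 ↦ False; x4 ↦ True; x5 ↦ True

Branch on x3: set x3 = False.
Branch on x5: set x5 = True.
From the singleton clause (x4), x4 = True.
Branch on x2: set x2 = True.
All clauses hold; x1 can take either value.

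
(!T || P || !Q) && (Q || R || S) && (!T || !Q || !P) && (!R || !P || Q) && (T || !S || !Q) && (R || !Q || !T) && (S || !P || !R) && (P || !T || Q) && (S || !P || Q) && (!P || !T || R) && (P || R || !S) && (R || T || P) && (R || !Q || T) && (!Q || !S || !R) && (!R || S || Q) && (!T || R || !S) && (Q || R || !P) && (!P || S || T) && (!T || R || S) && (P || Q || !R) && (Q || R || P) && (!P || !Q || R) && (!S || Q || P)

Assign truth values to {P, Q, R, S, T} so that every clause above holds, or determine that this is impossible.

Case T = false:
Case S = false:
Unit clause (!P) forces P = false.
Unit clause (R) forces R = true.
Unit clause (Q) forces Q = true.
All clauses are satisfied.

P: false, Q: true, R: true, S: false, T: false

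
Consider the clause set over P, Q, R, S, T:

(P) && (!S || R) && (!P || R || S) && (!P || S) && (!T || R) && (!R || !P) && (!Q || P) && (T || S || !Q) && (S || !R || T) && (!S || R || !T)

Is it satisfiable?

Unsatisfiable

The clause (P) is unit, so P = true.
The clause (S) is unit, so S = true.
The clause (R) is unit, so R = true.
Now (!R) is unsatisfied and unit — conflict.
No assignment satisfies every clause.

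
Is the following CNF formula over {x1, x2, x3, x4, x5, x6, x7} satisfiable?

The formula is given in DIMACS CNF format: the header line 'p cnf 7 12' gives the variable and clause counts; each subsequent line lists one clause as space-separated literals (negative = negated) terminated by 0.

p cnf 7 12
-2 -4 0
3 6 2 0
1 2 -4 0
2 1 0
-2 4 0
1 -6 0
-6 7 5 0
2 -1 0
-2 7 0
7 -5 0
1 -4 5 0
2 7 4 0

Case x2 = False:
From the singleton clause (x1), x1 = True.
Now (¬x1) is unsatisfied and unit — conflict.
That branch fails; take x2 = True instead.
From the singleton clause (¬x4), x4 = False.
Now (x4) is unsatisfied and unit — conflict.
Both values of x2 lead to a conflict.
No assignment satisfies every clause.

Unsatisfiable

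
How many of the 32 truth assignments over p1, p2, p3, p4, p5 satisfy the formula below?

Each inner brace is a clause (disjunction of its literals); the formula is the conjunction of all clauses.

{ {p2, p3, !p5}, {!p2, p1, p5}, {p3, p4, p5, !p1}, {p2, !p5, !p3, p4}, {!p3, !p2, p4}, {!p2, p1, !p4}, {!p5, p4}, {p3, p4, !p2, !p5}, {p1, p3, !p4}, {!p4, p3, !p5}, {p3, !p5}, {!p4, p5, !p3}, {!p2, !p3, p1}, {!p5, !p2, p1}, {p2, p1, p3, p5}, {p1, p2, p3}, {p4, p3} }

There are 2^5 = 32 truth assignments over (p1, p2, p3, p4, p5).
Split on p1. With p1 = true, the clauses containing p1 are satisfied and !p1 drops from the rest; 5 of the 2^4 = 16 assignments to the other variables satisfy what remains.
With p1 = false, by the same count on the reduced clause set, 2 assignments work.
(One model: p1=F, p2=F, p3=T, p4=F, p5=F.)
Total: 5 + 2 = 7.

7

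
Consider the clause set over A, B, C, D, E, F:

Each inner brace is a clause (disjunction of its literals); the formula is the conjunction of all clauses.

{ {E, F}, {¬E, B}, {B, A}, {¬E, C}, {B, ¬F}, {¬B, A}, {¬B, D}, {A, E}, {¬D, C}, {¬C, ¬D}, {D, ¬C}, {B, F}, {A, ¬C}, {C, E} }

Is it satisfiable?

Case E = True:
The clause (B) is unit, so B = True.
The clause (C) is unit, so C = True.
The clause (A) is unit, so A = True.
The clause (D) is unit, so D = True.
But (¬D) is also a unit clause — contradiction.
So E must be the other value — set E = False.
The clause (F) is unit, so F = True.
The clause (B) is unit, so B = True.
The clause (A) is unit, so A = True.
The clause (D) is unit, so D = True.
The clause (C) is unit, so C = True.
But (¬C) is also a unit clause — contradiction.
Both values of E lead to a conflict.
No assignment satisfies every clause.

No, unsatisfiable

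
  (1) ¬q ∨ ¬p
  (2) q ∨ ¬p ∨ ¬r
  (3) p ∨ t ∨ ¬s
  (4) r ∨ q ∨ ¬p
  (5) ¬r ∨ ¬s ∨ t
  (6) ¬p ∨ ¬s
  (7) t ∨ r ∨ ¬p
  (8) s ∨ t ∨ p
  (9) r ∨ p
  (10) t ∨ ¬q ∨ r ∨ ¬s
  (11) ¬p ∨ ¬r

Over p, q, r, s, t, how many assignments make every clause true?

4

There are 2^5 = 32 truth assignments over (p, q, r, s, t).
Split on r. With r = True, the clauses containing r are satisfied and ¬r drops from the rest; 4 of the 2^4 = 16 assignments to the other variables satisfy what remains.
With r = False, by the same count on the reduced clause set, 0 assignments work.
(One model: p=F, q=F, r=T, s=F, t=T.)
Total: 4 + 0 = 4.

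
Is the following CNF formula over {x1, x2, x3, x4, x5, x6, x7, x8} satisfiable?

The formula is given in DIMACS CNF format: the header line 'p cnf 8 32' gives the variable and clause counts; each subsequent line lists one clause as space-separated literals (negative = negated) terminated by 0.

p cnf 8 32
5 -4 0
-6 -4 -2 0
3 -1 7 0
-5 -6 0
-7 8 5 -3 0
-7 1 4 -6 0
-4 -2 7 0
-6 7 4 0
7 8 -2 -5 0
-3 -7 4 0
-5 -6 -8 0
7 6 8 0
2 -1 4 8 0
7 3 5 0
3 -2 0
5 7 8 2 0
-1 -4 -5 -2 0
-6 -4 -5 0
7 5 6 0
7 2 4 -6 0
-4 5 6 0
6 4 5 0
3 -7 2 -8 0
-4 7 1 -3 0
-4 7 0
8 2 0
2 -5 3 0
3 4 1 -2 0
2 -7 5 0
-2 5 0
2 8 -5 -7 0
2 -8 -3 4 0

Try x5 = True.
(¬x6) alone gives x6 = False.
Try x7 = True.
Try x3 = True.
(x4) alone gives x4 = True.
Try x1 = False.
Try x8 = False.
(x2) alone gives x2 = True.
Every clause now holds.
A satisfying assignment: x1 ↦ False,  x2 ↦ True,  x3 ↦ True,  x4 ↦ True,  x5 ↦ True,  x6 ↦ False,  x7 ↦ True,  x8 ↦ False.

Satisfiable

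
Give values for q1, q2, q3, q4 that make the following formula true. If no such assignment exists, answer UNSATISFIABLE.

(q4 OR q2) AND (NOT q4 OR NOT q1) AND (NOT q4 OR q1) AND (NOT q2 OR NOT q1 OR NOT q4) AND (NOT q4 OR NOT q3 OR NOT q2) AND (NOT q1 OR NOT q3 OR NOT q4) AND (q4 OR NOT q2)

UNSATISFIABLE

Branch on q4: set q4 = true.
(NOT q1) alone gives q1 = false.
But (q1) is also a unit clause — contradiction.
Backtrack on q4: now try q4 = false.
(q2) alone gives q2 = true.
But (NOT q2) is also a unit clause — contradiction.
Neither q4 = true nor q4 = false works.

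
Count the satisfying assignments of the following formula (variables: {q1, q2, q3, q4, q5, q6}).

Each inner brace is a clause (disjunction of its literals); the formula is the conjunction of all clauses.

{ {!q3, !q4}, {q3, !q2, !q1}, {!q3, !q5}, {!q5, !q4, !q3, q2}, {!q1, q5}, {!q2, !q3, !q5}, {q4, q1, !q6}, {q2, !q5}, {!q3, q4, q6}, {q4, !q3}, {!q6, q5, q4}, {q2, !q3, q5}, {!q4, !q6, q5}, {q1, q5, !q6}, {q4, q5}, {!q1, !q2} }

There are 2^6 = 64 truth assignments over (q1, q2, q3, q4, q5, q6).
Split on q1. With q1 = true, the clauses containing q1 are satisfied and !q1 drops from the rest; 0 of the 2^5 = 32 assignments to the other variables satisfy what remains.
With q1 = false, by the same count on the reduced clause set, 5 assignments work.
(One model: q1=F, q2=F, q3=F, q4=T, q5=F, q6=F.)
Total: 0 + 5 = 5.

5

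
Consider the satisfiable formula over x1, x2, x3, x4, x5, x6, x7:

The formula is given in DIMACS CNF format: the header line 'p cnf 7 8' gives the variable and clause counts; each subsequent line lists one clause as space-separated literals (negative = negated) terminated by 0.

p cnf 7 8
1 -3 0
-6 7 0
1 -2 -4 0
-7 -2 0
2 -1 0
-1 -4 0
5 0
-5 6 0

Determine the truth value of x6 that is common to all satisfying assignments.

True

Suppose x6 = False.
Unit clause (x5) forces x5 = True.
Now (¬x5) is unsatisfied and unit — conflict.
So every satisfying assignment has x6 = True.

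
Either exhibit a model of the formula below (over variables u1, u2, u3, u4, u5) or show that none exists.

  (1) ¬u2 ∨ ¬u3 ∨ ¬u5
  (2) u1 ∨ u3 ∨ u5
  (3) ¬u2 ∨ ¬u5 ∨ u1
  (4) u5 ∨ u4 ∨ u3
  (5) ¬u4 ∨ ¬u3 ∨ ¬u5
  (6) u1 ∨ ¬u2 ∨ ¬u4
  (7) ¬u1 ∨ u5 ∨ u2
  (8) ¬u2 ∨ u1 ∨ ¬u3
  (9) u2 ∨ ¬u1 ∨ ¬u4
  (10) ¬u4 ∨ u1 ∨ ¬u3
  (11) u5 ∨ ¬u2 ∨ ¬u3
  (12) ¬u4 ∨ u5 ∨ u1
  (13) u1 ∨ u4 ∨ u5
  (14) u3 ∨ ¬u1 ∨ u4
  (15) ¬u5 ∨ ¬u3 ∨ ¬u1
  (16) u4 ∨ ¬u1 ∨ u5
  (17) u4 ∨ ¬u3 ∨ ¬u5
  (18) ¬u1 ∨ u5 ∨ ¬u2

u1=False,  u2=False,  u3=False,  u4=True,  u5=True

Case u2 = False:
Case u1 = False:
Case u3 = False:
From the singleton clause (u5), u5 = True.
Every clause is now satisfied; u4 is unconstrained.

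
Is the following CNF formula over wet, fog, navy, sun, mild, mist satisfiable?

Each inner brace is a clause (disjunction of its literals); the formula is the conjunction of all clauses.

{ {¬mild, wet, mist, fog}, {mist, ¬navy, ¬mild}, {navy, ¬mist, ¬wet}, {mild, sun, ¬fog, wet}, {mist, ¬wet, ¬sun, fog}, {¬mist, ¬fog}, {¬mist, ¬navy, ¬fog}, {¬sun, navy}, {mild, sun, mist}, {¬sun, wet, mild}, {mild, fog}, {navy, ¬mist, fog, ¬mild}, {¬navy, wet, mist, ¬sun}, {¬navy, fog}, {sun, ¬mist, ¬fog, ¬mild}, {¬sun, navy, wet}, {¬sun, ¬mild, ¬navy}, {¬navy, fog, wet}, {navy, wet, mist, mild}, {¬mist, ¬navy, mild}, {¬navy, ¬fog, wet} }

Suppose mist = False.
Suppose navy = False.
From the singleton clause (¬sun), sun = False.
From the singleton clause (mild), mild = True.
Suppose wet = False.
From the singleton clause (fog), fog = True.
All clauses are satisfied.
A satisfying assignment: wet=False,  fog=True,  navy=False,  sun=False,  mild=True,  mist=False.

Satisfiable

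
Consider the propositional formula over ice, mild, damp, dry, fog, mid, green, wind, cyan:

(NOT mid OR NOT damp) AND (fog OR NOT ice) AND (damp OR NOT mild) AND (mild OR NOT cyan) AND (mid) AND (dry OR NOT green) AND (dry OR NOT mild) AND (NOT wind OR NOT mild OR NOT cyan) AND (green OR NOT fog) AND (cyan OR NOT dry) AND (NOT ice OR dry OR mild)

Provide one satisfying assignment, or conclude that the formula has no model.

ice: false,  mild: false,  damp: false,  dry: false,  fog: false,  mid: true,  green: false,  wind: false,  cyan: false

Unit clause (mid) forces mid = true.
Unit clause (NOT damp) forces damp = false.
Unit clause (NOT mild) forces mild = false.
Unit clause (NOT cyan) forces cyan = false.
Unit clause (NOT dry) forces dry = false.
Unit clause (NOT green) forces green = false.
Unit clause (NOT fog) forces fog = false.
Unit clause (NOT ice) forces ice = false.
Every clause is now satisfied; wind is unconstrained.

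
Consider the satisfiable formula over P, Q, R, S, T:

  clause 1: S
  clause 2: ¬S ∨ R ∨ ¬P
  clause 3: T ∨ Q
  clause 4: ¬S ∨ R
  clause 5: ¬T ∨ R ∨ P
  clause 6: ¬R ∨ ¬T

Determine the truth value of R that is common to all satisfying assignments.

True

Suppose R = False.
The clause (S) is unit, so S = True.
But (¬S) is also a unit clause — contradiction.
So every satisfying assignment has R = True.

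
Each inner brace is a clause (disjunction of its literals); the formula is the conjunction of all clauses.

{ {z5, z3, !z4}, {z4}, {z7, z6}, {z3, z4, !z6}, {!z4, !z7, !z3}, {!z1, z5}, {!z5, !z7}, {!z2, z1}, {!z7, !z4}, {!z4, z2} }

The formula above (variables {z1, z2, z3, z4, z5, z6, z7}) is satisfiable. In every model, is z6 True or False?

True

Suppose z6 = false.
The clause (z4) is unit, so z4 = true.
The clause (z7) is unit, so z7 = true.
But (!z7) is also a unit clause — contradiction.
So every satisfying assignment has z6 = True.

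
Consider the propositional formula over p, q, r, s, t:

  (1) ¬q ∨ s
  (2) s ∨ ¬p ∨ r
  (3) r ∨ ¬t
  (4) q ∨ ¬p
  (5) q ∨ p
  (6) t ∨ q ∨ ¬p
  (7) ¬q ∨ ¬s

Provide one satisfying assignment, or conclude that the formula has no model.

UNSATISFIABLE

Try q = False.
From the singleton clause (¬p), p = False.
Now (p) is unsatisfied and unit — conflict.
That branch fails; take q = True instead.
From the singleton clause (s), s = True.
Now (¬s) is unsatisfied and unit — conflict.
Neither q = True nor q = False works.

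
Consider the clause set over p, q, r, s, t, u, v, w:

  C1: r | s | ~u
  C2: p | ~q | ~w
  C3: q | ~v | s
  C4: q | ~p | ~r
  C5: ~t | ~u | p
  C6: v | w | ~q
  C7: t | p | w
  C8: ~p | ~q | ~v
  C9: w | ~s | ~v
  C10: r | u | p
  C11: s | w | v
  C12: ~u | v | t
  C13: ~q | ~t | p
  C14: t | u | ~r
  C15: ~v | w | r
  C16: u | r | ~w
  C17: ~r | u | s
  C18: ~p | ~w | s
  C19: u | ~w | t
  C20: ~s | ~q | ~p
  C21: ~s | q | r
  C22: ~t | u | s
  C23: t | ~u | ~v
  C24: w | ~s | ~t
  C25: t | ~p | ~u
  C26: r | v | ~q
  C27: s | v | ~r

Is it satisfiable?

Satisfiable

Try r = 1.
Try q = 0.
The clause (~p) is unit, so p = 0.
Try v = 1.
The clause (s) is unit, so s = 1.
The clause (w) is unit, so w = 1.
Try t = 1.
The clause (~u) is unit, so u = 0.
All clauses are satisfied.
A satisfying assignment: p ↦ 0, q ↦ 0, r ↦ 1, s ↦ 1, t ↦ 1, u ↦ 0, v ↦ 1, w ↦ 1.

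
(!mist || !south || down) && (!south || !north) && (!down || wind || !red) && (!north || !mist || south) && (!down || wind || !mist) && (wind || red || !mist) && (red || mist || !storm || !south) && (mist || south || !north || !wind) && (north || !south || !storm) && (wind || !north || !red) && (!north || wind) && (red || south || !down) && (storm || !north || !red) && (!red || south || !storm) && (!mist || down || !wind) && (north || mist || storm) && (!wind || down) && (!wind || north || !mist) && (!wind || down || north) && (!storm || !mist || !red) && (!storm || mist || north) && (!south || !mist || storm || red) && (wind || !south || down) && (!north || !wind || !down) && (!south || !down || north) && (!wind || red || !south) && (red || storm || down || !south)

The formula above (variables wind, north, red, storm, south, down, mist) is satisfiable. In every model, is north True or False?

Suppose north = true.
From the singleton clause (!south), south = false.
From the singleton clause (!mist), mist = false.
From the singleton clause (!wind), wind = false.
But (wind) is also a unit clause — contradiction.
So every satisfying assignment has north = False.

False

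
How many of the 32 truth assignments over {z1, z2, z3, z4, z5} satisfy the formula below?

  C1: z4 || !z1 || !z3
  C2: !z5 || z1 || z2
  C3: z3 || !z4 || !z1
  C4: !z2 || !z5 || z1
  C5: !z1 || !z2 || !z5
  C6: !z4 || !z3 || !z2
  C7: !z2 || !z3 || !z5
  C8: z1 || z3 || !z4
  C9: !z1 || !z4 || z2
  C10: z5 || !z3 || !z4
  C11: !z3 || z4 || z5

5

There are 2^5 = 32 truth assignments over (z1, z2, z3, z4, z5).
Split on z5. With z5 = true, the clauses containing z5 are satisfied and !z5 drops from the rest; 1 of the 2^4 = 16 assignments to the other variables satisfy what remains.
With z5 = false, by the same count on the reduced clause set, 4 assignments work.
Total: 1 + 4 = 5.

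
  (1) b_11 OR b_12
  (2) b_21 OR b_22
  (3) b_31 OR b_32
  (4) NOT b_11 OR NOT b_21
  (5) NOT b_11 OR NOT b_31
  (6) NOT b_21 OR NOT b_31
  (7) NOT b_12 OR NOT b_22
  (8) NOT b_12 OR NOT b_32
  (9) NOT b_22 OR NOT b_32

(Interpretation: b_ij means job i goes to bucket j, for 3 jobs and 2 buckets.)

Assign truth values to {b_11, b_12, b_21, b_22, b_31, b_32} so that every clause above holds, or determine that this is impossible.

UNSATISFIABLE

Try b_11 = true.
From the singleton clause (NOT b_21), b_21 = false.
From the singleton clause (b_22), b_22 = true.
From the singleton clause (NOT b_31), b_31 = false.
From the singleton clause (b_32), b_32 = true.
Now (NOT b_32) is unsatisfied and unit — conflict.
So b_11 must be the other value — set b_11 = false.
From the singleton clause (b_12), b_12 = true.
From the singleton clause (NOT b_22), b_22 = false.
From the singleton clause (b_21), b_21 = true.
From the singleton clause (NOT b_31), b_31 = false.
From the singleton clause (b_32), b_32 = true.
Now (NOT b_32) is unsatisfied and unit — conflict.
Neither b_11 = true nor b_11 = false works.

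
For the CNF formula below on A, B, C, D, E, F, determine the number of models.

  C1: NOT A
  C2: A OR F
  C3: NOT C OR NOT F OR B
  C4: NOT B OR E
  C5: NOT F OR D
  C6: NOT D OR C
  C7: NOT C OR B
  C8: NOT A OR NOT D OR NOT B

There are 2^6 = 64 truth assignments over (A, B, C, D, E, F).
Split on E. With E = true, the clauses containing E are satisfied and NOT E drops from the rest; 1 of the 2^5 = 32 assignments to the other variables satisfy what remains.
With E = false, by the same count on the reduced clause set, 0 assignments work.
(One model: A=F, B=T, C=T, D=T, E=T, F=T.)
Total: 1 + 0 = 1.

1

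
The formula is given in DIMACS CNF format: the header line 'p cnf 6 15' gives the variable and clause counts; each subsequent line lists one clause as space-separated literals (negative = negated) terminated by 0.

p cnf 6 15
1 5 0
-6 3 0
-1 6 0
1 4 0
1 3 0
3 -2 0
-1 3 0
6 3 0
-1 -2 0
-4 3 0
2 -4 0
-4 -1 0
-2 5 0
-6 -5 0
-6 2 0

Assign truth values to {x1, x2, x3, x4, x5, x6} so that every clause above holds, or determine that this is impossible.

x1=False, x2=True, x3=True, x4=True, x5=True, x6=False

Try x1 = False.
(x5) alone gives x5 = True.
(x4) alone gives x4 = True.
(x3) alone gives x3 = True.
(x2) alone gives x2 = True.
(¬x6) alone gives x6 = False.
This assignment satisfies each clause.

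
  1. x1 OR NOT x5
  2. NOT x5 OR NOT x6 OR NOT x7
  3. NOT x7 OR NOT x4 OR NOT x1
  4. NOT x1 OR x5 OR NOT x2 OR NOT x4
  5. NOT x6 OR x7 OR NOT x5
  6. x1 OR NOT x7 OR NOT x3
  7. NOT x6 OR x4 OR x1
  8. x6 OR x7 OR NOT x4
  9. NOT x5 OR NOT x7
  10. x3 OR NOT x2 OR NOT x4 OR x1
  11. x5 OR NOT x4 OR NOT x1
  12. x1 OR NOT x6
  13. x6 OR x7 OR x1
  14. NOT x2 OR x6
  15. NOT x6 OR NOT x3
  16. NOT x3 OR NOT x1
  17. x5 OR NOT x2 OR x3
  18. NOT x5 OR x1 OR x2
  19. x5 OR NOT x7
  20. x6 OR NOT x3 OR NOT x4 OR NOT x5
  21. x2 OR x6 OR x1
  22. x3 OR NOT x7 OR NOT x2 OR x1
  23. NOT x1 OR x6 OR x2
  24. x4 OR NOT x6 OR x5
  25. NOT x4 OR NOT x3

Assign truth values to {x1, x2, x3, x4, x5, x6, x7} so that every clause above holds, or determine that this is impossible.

UNSATISFIABLE

Suppose x1 = true.
Unit clause (NOT x3) forces x3 = false.
Suppose x7 = false.
Suppose x6 = false.
Unit clause (NOT x4) forces x4 = false.
Unit clause (NOT x2) forces x2 = false.
But (x2) is also a unit clause — contradiction.
Undo x6 and try x6 = true.
Unit clause (NOT x5) forces x5 = false.
Unit clause (NOT x4) forces x4 = false.
But (x4) is also a unit clause — contradiction.
Either choice for x6 ends in contradiction.
Undo x7 and try x7 = true.
Unit clause (NOT x4) forces x4 = false.
Unit clause (NOT x5) forces x5 = false.
But (x5) is also a unit clause — contradiction.
Either choice for x7 ends in contradiction.
Undo x1 and try x1 = false.
Unit clause (NOT x5) forces x5 = false.
Unit clause (NOT x6) forces x6 = false.
Unit clause (x7) forces x7 = true.
But (NOT x7) is also a unit clause — contradiction.
Either choice for x1 ends in contradiction.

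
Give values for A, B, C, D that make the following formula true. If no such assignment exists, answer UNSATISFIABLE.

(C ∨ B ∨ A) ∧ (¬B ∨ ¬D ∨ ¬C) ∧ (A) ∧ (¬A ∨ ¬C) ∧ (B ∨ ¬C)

(A) alone gives A = True.
(¬C) alone gives C = False.
No clause remains; B, D are free.

A ↦ True; B ↦ False; C ↦ False; D ↦ False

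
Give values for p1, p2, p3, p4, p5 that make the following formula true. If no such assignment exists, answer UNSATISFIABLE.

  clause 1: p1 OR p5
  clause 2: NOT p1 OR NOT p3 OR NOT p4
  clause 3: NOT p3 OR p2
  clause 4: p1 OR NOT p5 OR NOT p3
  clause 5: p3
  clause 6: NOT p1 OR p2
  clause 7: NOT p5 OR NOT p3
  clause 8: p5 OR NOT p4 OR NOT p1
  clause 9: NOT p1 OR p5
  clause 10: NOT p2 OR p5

UNSATISFIABLE

From the singleton clause (p3), p3 = true.
From the singleton clause (p2), p2 = true.
From the singleton clause (NOT p5), p5 = false.
But (p5) is also a unit clause — contradiction.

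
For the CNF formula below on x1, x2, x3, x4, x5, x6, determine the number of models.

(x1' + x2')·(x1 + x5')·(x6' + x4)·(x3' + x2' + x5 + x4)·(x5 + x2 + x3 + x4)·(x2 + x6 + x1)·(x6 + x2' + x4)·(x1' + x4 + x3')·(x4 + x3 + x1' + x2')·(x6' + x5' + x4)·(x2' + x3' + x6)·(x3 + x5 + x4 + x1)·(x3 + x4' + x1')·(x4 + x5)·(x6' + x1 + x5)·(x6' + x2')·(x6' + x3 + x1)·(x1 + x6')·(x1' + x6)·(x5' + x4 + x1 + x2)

3

There are 2^6 = 64 truth assignments over (x1, x2, x3, x4, x5, x6).
Split on x4. With x4 = 1, the clauses containing x4 are satisfied and x4' drops from the rest; 3 of the 2^5 = 32 assignments to the other variables satisfy what remains.
With x4 = 0, by the same count on the reduced clause set, 0 assignments work.
(One model: x1=F, x2=T, x3=F, x4=T, x5=F, x6=F.)
Total: 3 + 0 = 3.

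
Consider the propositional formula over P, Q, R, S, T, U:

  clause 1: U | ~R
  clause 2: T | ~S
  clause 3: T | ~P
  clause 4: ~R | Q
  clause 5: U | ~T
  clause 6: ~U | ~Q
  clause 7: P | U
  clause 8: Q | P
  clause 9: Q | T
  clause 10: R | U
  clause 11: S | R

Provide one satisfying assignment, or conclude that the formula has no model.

Try U = 1.
From the singleton clause (~Q), Q = 0.
From the singleton clause (~R), R = 0.
From the singleton clause (P), P = 1.
From the singleton clause (T), T = 1.
From the singleton clause (S), S = 1.
Every clause now holds.

P=1,  Q=0,  R=0,  S=1,  T=1,  U=1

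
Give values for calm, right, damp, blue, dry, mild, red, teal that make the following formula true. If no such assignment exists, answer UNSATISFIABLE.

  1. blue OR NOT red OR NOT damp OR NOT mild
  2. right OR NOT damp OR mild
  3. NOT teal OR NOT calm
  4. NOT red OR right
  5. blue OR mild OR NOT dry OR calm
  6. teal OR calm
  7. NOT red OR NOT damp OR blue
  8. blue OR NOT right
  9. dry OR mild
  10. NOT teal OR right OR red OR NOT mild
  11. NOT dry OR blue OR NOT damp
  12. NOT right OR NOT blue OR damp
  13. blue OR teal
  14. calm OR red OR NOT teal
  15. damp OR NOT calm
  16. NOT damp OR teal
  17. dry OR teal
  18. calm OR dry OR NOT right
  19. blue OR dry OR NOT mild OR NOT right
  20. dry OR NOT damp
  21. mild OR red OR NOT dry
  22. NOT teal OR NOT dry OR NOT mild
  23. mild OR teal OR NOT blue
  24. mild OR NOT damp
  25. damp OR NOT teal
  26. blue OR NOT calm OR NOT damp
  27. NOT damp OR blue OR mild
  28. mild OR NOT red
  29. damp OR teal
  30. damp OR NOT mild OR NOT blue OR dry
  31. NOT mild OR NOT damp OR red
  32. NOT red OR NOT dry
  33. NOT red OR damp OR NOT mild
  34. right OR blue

Try teal = false.
Unit clause (calm) forces calm = true.
Unit clause (blue) forces blue = true.
Unit clause (damp) forces damp = true.
But (NOT damp) is also a unit clause — contradiction.
Undo teal and try teal = true.
Unit clause (NOT calm) forces calm = false.
Unit clause (red) forces red = true.
Unit clause (right) forces right = true.
Unit clause (blue) forces blue = true.
Unit clause (damp) forces damp = true.
Unit clause (dry) forces dry = true.
But (NOT dry) is also a unit clause — contradiction.
Either choice for teal ends in contradiction.

UNSATISFIABLE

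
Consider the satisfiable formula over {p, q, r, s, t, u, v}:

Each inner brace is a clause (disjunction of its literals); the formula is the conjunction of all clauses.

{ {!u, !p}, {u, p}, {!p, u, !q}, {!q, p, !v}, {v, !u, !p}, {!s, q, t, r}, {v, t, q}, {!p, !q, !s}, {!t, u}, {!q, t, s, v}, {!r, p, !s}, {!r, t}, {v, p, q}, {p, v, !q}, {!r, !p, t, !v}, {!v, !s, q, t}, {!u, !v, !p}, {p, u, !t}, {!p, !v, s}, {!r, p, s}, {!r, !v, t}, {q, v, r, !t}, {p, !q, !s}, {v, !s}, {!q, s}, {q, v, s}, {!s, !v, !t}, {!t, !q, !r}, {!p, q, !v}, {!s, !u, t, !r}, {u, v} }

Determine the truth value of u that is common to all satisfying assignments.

Suppose u = false.
Unit clause (p) forces p = true.
Unit clause (!q) forces q = false.
Unit clause (!t) forces t = false.
Unit clause (v) forces v = true.
Now (!v) is unsatisfied and unit — conflict.
So every satisfying assignment has u = True.

True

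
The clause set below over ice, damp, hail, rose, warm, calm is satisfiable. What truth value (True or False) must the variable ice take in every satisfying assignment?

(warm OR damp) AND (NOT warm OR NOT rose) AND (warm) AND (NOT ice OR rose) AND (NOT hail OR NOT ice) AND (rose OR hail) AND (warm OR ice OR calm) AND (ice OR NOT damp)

Suppose ice = true.
(warm) alone gives warm = true.
(NOT rose) alone gives rose = false.
But (rose) is also a unit clause — contradiction.
So every satisfying assignment has ice = False.

False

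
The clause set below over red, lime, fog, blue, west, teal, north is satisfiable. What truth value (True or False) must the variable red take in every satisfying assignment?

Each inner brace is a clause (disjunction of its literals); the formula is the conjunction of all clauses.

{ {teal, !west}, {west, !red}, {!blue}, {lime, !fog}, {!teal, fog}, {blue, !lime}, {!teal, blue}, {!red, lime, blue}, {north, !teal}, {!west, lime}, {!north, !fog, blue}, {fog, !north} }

Suppose red = true.
The clause (west) is unit, so west = true.
The clause (teal) is unit, so teal = true.
The clause (!blue) is unit, so blue = false.
But (blue) is also a unit clause — contradiction.
So every satisfying assignment has red = False.

False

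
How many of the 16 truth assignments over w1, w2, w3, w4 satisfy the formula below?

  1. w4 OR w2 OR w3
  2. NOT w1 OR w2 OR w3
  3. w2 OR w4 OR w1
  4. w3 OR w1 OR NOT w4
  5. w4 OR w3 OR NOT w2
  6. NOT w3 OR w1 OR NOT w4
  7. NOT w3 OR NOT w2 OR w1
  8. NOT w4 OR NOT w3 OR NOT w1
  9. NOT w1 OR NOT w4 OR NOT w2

There are 2^4 = 16 truth assignments over (w1, w2, w3, w4).
Check each against the 9 clauses (columns in the order w1, w2, w3, w4):
  F F F F  ✗ fails (w4 OR w2 OR w3)
  F F F T  ✗ fails (w3 OR w1 OR NOT w4)
  F F T F  ✗ fails (w2 OR w4 OR w1)
  F F T T  ✗ fails (NOT w3 OR w1 OR NOT w4)
  F T F F  ✗ fails (w4 OR w3 OR NOT w2)
  F T F T  ✗ fails (w3 OR w1 OR NOT w4)
  F T T F  ✗ fails (NOT w3 OR NOT w2 OR w1)
  F T T T  ✗ fails (NOT w3 OR w1 OR NOT w4)
  T F F F  ✗ fails (w4 OR w2 OR w3)
  T F F T  ✗ fails (NOT w1 OR w2 OR w3)
  T F T F  ✓ satisfies all
  T F T T  ✗ fails (NOT w4 OR NOT w3 OR NOT w1)
  T T F F  ✗ fails (w4 OR w3 OR NOT w2)
  T T F T  ✗ fails (NOT w1 OR NOT w4 OR NOT w2)
  T T T F  ✓ satisfies all
  T T T T  ✗ fails (NOT w4 OR NOT w3 OR NOT w1)
2 of the 16 rows are models.

2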